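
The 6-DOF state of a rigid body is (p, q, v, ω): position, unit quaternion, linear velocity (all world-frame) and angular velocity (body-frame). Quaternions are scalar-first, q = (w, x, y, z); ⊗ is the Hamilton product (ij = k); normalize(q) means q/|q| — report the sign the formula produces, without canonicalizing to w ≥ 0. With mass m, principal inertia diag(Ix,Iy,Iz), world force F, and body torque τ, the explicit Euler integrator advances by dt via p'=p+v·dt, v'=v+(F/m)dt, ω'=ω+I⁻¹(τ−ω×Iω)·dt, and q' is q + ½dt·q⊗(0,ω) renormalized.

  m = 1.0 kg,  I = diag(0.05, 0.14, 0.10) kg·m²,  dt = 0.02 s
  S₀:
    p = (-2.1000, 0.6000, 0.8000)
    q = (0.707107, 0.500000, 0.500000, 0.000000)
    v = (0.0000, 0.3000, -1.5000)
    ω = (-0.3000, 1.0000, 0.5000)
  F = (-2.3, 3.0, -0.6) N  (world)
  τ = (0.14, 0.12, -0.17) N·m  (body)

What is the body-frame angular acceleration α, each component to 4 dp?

precession coupling ω×(Iω) = (-0.0200, 0.0075, -0.0270)
angular accel α = (3.2000, 0.8036, -1.4300)

α = (3.2000, 0.8036, -1.4300)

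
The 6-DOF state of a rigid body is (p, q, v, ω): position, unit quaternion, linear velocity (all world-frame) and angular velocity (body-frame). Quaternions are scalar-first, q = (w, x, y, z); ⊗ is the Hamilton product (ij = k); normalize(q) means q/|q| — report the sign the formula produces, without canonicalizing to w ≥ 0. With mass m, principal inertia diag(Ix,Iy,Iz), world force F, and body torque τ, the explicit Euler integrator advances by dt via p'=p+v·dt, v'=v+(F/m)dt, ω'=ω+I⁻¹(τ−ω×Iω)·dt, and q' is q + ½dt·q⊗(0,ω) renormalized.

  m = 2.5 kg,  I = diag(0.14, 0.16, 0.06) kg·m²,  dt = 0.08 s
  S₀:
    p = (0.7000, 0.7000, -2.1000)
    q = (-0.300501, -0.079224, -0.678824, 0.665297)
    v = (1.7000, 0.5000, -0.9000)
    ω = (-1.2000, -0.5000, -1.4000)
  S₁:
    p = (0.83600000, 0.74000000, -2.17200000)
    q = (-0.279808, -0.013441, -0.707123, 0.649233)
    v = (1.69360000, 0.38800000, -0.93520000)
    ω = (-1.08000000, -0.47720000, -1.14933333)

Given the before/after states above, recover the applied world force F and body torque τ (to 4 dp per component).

F = (-0.2000, -3.5000, -1.1000)
τ = (0.1400, 0.1800, 0.2000)

v₁ − v₀ = (-0.00640000, -0.11200000, -0.03520000)
F = m·Δv/dt = (-0.2000, -3.5000, -1.1000)
ω₁ − ω₀ = (0.12000000, 0.02280000, 0.25066667)
applied torque τ = (0.1400, 0.1800, 0.2000)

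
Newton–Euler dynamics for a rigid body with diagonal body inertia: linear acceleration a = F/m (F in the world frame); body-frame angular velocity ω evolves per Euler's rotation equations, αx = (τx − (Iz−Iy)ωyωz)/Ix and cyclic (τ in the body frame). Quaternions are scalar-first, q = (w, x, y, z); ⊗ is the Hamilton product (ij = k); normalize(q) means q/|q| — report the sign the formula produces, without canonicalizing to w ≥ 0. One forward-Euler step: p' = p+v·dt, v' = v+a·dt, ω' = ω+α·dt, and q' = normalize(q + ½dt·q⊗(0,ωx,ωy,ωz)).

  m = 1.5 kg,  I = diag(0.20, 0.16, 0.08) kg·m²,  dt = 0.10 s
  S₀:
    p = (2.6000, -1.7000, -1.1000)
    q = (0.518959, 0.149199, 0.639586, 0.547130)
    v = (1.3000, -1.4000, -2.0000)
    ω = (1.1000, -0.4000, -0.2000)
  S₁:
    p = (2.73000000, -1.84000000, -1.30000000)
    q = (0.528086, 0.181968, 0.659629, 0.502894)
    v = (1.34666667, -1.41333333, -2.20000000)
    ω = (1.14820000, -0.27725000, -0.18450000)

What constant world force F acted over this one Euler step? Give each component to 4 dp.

F = (0.7000, -0.2000, -3.0000)

Δv = v₁−v₀ = (0.04666667, -0.01333333, -0.20000000)
m·(v₁−v₀)/dt = (0.7000, -0.2000, -3.0000)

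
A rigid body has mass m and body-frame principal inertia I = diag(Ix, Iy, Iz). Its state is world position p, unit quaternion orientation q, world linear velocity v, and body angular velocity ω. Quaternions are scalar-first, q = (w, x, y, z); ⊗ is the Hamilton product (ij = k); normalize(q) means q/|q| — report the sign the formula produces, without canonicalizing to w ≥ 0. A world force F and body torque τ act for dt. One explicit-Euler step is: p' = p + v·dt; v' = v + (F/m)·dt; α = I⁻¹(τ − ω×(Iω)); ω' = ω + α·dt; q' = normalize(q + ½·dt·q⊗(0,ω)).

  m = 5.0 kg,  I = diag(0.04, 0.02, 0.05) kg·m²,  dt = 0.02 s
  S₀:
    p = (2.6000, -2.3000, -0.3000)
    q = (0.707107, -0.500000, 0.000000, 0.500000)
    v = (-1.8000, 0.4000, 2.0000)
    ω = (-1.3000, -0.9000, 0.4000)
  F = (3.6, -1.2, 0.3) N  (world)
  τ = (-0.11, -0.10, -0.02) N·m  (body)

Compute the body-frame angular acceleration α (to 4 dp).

ω×(Iω) gyroscopic = (-0.0108, 0.0052, -0.0234)
(τ − ω×Iω)/I = (-2.4800, -5.2600, 0.0680)

α = (-2.4800, -5.2600, 0.0680)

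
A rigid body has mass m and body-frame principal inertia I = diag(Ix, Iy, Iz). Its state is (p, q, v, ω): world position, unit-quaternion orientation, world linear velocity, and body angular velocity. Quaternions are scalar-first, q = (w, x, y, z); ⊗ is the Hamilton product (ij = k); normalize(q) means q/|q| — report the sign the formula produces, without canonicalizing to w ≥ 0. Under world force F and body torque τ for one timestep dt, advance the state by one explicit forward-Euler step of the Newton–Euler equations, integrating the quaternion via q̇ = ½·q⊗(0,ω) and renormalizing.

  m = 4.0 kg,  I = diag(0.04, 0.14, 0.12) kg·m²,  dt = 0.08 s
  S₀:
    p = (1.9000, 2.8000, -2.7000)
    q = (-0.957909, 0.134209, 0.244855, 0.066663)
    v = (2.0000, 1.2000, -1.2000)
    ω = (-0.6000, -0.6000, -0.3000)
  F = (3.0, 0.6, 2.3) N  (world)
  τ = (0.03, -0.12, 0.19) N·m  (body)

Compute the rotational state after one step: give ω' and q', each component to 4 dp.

ω' = (-0.5328, -0.6603, -0.1973)
q' = (-0.9474, 0.1558, 0.2677, 0.0808)

(τ − ω×Iω)/I = (0.8400, -0.7543, 1.2833)
ω + α·dt = (-0.5328, -0.6603, -0.1973)
2q̇ = q⊗(0,ω) = (0.2474373, 0.5412867, 0.5750103, 0.3537603)
q' = normalize(q + ½dt·q⊗(0,ω)) = (-0.9474, 0.1558, 0.2677, 0.0808)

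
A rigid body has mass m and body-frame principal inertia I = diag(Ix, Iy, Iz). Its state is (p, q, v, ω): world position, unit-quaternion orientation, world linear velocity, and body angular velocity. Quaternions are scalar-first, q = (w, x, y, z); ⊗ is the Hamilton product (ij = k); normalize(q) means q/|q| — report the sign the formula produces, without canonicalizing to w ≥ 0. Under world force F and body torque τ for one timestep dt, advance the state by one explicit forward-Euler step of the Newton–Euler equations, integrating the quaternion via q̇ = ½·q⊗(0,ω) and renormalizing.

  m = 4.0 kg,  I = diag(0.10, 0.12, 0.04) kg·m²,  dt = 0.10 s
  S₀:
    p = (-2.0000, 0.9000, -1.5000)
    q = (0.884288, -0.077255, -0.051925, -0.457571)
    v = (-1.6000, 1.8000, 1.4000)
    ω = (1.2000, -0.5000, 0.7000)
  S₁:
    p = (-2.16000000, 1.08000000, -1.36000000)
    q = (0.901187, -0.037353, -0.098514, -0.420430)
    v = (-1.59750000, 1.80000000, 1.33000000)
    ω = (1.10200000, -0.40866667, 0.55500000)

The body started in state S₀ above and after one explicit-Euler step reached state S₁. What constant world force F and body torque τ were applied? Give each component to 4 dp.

Δω = ω₁−ω₀ = (-0.09800000, 0.09133333, -0.14500000)
gyro term ω₀×Iω₀ = (0.0280, 0.0504, -0.0120)
τ = I·(Δω/dt) + ω₀×(Iω₀) = (-0.0700, 0.1600, -0.0700)
v₁ − v₀ = (0.00250000, 0.00000000, -0.07000000)
m·(v₁−v₀)/dt = (0.1000, 0.0000, -2.8000)

F = (0.1000, 0.0000, -2.8000)
τ = (-0.0700, 0.1600, -0.0700)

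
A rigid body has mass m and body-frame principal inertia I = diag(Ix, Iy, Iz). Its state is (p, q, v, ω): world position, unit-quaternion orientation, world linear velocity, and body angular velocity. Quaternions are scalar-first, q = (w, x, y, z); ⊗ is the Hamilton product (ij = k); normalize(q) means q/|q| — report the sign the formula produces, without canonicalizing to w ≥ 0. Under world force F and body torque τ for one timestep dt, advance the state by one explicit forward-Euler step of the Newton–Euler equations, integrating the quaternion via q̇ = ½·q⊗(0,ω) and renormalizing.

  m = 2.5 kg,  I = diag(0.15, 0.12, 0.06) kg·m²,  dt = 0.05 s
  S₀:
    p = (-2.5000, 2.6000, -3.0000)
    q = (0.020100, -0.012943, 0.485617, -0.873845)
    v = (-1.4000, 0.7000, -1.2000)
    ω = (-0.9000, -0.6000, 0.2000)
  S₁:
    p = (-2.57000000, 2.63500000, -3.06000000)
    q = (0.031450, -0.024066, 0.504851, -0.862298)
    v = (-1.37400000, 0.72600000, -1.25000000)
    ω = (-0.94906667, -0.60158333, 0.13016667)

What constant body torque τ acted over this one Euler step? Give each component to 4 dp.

Δω = ω₁−ω₀ = (-0.04906667, -0.00158333, -0.06983333)
ω₀×(Iω₀) = (0.0072, -0.0162, -0.0162)
applied torque τ = (-0.1400, -0.0200, -0.1000)

τ = (-0.1400, -0.0200, -0.1000)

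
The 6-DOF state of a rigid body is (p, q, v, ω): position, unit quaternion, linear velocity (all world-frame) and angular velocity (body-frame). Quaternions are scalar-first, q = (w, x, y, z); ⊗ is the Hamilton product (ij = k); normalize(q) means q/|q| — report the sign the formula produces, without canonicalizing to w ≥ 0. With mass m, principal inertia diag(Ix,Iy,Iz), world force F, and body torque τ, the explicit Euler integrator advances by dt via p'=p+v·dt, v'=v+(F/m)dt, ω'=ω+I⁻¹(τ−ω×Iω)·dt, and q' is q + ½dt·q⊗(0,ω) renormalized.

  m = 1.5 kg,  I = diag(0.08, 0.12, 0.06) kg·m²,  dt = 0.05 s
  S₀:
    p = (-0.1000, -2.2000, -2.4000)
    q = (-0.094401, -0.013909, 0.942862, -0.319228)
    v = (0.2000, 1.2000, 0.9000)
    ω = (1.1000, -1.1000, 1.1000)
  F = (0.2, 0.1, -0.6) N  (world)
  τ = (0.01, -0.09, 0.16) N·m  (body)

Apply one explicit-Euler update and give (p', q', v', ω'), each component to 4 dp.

p' = (-0.0900, -2.1400, -2.3550)
q' = (-0.0592, 0.0006, 0.9360, -0.3470)
v' = (0.2067, 1.2033, 0.8800)
ω' = (1.0609, -1.1476, 1.2737)

gyro term ω×Iω = (0.0726, 0.0242, -0.0484)
angular accel α = (-0.7825, -0.9517, 3.4733)
ω + α·dt = (1.0609, -1.1476, 1.2737)
q⊗(0,ω) = (1.4035989, 0.5821563, -0.2320098, -1.1256894)
q' = normalize(q + ½dt·q⊗(0,ω)) = (-0.0592, 0.0006, 0.9360, -0.3470)
a = F/m = (0.1333, 0.0667, -0.4000)
new position p' = (-0.0900, -2.1400, -2.3550)
v' = v + a·dt = (0.2067, 1.2033, 0.8800)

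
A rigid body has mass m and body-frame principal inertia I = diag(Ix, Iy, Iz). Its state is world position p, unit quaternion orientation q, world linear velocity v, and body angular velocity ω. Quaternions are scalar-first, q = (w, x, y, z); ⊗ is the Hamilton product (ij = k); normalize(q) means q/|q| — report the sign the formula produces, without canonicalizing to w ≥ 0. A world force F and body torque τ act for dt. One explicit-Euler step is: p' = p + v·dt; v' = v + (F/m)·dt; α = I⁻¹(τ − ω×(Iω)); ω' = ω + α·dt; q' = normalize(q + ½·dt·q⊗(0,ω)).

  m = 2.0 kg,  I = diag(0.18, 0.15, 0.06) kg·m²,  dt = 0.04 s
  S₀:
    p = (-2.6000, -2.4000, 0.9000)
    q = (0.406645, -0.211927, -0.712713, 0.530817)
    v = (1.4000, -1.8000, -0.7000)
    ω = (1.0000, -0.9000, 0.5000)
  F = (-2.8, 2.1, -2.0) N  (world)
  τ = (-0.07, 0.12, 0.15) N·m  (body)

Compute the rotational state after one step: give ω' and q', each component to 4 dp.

ω×(Iω) gyroscopic = (0.0405, 0.0600, 0.0270)
α = I⁻¹(τ − ω×Iω) = (-0.6139, 0.4000, 2.0500)
ω + α·dt = (0.9754, -0.8840, 0.5820)
q⊗(0,ω) = (-0.6949232, 0.5280238, 0.2708000, 1.1067698)
updated quaternion q' = (0.3926, -0.2013, -0.7070, 0.5527)

ω' = (0.9754, -0.8840, 0.5820)
q' = (0.3926, -0.2013, -0.7070, 0.5527)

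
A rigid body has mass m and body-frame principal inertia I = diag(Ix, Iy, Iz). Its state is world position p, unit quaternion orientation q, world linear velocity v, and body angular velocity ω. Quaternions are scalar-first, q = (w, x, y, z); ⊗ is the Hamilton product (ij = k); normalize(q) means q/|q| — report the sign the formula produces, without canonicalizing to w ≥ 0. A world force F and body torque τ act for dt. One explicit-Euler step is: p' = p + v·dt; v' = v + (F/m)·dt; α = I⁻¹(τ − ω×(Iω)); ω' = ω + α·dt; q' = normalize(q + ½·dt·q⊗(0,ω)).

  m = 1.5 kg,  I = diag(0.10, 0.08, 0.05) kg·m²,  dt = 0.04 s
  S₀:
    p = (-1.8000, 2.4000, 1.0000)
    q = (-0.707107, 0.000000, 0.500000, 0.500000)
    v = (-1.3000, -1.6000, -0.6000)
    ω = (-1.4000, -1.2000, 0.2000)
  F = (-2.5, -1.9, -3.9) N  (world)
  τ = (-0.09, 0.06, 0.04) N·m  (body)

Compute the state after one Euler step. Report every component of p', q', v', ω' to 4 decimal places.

p' = p + v·dt = (-1.8520, 2.3360, 0.9760)
v' = v + a·dt = (-1.3667, -1.6507, -0.7040)
α = I⁻¹(τ − ω×Iω) = (-0.9720, 0.9250, 1.4720)
ω + α·dt = (-1.4389, -1.1630, 0.2589)
Hamilton product q⊗(0,ω) = (0.5000000, 1.6899498, 0.1485284, 0.5585786)
q' = normalize(q + ½dt·q⊗(0,ω)) = (-0.6966, 0.0338, 0.5026, 0.5108)

p' = (-1.8520, 2.3360, 0.9760)
q' = (-0.6966, 0.0338, 0.5026, 0.5108)
v' = (-1.3667, -1.6507, -0.7040)
ω' = (-1.4389, -1.1630, 0.2589)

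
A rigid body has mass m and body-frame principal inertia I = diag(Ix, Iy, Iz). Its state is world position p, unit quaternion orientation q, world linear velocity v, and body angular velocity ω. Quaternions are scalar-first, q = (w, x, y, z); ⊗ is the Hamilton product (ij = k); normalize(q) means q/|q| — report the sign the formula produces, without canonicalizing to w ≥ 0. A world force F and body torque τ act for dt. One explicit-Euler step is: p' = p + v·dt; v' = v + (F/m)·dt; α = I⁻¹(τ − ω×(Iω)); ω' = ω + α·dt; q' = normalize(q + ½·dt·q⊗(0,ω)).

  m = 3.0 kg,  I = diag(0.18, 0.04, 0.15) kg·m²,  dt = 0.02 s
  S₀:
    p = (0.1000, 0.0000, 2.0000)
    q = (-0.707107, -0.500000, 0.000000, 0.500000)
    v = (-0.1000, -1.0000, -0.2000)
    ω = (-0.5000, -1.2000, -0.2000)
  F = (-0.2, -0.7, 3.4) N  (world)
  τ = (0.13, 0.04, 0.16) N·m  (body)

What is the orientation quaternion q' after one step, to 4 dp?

2q̇ = q⊗(0,ω) = (-0.1500000, 0.9535535, 0.4985284, 0.7414214)
q + ½dt·q⊗(0,ω), renormalized = (-0.7085, -0.4904, 0.0050, 0.5074)

q' = (-0.7085, -0.4904, 0.0050, 0.5074)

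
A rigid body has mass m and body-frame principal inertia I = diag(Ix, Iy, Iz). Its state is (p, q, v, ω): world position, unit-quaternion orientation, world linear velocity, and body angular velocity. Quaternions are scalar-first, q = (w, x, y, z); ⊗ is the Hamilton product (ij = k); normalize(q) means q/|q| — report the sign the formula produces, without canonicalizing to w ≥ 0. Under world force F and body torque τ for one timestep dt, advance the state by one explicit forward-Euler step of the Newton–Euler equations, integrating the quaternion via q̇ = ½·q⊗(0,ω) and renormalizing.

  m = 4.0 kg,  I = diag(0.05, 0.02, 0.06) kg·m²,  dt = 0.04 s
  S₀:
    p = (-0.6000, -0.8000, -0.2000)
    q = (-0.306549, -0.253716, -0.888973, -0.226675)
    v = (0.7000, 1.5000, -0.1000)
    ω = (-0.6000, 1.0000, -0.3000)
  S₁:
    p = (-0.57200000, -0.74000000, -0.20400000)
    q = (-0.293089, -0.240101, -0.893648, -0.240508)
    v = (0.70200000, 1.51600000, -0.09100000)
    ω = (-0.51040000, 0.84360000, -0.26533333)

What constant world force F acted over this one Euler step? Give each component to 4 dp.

F = (0.2000, 1.6000, 0.9000)

v₁ − v₀ = (0.00200000, 0.01600000, 0.00900000)
F = m·Δv/dt = (0.2000, 1.6000, 0.9000)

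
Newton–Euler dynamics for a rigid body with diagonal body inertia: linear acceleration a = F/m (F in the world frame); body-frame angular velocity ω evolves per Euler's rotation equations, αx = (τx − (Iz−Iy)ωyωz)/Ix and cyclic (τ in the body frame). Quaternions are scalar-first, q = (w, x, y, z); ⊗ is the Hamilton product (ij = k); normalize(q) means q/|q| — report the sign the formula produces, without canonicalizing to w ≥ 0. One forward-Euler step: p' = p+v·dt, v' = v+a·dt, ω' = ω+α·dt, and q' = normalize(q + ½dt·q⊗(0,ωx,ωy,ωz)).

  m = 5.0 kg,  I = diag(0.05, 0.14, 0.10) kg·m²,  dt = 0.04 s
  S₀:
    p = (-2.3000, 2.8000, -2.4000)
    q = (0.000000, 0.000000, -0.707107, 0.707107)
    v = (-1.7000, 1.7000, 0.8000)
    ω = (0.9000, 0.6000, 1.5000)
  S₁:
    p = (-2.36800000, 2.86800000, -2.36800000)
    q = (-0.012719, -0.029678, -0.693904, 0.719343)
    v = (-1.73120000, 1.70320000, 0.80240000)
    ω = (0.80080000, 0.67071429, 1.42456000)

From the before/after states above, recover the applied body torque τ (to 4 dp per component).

τ = (-0.1600, 0.1800, -0.1400)

ω₁ − ω₀ = (-0.09920000, 0.07071429, -0.07544000)
ω₀×(Iω₀) = (-0.0360, -0.0675, 0.0486)
applied torque τ = (-0.1600, 0.1800, -0.1400)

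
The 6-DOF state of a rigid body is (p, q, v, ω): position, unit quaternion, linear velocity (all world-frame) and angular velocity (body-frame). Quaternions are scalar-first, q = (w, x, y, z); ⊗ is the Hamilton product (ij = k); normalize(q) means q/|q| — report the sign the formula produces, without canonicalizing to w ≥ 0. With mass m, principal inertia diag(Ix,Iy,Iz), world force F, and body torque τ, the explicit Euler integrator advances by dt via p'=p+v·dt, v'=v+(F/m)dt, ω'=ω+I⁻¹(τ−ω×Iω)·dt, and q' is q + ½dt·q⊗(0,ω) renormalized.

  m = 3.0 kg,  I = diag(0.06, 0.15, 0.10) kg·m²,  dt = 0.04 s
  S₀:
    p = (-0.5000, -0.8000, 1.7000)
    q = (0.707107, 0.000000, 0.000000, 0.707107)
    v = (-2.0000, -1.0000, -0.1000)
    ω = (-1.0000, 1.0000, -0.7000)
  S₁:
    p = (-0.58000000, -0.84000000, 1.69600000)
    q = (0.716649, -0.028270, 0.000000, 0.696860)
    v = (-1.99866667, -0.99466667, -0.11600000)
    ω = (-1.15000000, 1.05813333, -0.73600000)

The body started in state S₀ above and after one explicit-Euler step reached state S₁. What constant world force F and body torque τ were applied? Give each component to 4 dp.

F = (0.1000, 0.4000, -1.2000)
τ = (-0.1900, 0.1900, -0.1800)

Δv = v₁−v₀ = (0.00133333, 0.00533333, -0.01600000)
applied force F = (0.1000, 0.4000, -1.2000)
ω₁ − ω₀ = (-0.15000000, 0.05813333, -0.03600000)
ω₀×(Iω₀) = (0.0350, -0.0280, -0.0900)
τ = I·(Δω/dt) + ω₀×(Iω₀) = (-0.1900, 0.1900, -0.1800)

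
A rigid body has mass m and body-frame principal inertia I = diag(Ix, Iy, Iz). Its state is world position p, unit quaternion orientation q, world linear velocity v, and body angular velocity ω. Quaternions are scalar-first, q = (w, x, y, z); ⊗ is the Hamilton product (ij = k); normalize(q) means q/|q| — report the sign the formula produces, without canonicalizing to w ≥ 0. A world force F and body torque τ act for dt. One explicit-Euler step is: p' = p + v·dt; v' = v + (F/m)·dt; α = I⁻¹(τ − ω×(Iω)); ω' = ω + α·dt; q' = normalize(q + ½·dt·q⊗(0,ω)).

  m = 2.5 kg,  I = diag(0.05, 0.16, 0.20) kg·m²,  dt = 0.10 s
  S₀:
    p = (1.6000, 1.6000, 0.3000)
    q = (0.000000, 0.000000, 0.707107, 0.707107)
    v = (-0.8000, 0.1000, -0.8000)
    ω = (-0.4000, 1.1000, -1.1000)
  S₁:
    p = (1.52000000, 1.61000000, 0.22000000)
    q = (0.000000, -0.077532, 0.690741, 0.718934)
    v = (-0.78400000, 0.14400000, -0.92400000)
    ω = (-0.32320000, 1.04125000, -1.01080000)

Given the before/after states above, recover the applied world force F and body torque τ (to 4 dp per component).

Δv = v₁−v₀ = (0.01600000, 0.04400000, -0.12400000)
applied force F = (0.4000, 1.1000, -3.1000)
rate change Δω = (0.07680000, -0.05875000, 0.08920000)
ω₀×(Iω₀) = (-0.0484, -0.0660, -0.0484)
I·α + gyro = (-0.0100, -0.1600, 0.1300)

F = (0.4000, 1.1000, -3.1000)
τ = (-0.0100, -0.1600, 0.1300)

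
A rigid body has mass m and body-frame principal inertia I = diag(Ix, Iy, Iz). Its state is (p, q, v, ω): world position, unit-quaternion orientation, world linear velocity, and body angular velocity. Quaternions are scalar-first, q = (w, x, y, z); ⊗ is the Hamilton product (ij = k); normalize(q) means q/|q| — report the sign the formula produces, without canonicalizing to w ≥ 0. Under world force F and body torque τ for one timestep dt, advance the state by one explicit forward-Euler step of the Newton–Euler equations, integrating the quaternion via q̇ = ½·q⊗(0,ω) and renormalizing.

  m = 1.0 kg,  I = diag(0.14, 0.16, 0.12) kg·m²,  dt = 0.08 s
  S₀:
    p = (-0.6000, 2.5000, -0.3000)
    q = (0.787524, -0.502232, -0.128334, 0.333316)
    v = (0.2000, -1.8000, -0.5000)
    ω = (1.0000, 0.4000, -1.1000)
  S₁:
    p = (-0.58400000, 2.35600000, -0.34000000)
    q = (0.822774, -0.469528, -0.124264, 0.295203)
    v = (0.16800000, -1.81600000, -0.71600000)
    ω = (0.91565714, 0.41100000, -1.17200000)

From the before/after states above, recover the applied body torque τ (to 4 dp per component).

rate change Δω = (-0.08434286, 0.01100000, -0.07200000)
gyro term ω₀×Iω₀ = (0.0176, -0.0220, 0.0080)
τ = I·(Δω/dt) + ω₀×(Iω₀) = (-0.1300, 0.0000, -0.1000)

τ = (-0.1300, 0.0000, -0.1000)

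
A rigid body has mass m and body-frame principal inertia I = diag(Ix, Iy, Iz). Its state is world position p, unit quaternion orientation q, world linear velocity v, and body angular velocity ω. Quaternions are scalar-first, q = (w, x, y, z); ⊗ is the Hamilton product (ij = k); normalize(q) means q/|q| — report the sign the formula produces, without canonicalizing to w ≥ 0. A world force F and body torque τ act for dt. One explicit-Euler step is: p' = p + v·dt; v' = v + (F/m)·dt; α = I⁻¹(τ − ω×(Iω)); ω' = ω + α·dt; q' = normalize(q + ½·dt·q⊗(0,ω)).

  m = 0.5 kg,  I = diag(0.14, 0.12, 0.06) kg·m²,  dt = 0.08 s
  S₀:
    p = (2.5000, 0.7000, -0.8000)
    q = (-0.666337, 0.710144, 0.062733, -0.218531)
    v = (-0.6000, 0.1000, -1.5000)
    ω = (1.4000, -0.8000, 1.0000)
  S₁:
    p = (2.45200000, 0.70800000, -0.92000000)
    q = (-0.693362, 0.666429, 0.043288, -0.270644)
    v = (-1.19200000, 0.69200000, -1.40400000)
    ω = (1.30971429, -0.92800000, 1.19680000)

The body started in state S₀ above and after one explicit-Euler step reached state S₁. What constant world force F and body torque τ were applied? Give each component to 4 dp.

F = (-3.7000, 3.7000, 0.6000)
τ = (-0.1100, -0.0800, 0.1700)

Δv = v₁−v₀ = (-0.59200000, 0.59200000, 0.09600000)
F = m·Δv/dt = (-3.7000, 3.7000, 0.6000)
ω₁ − ω₀ = (-0.09028571, -0.12800000, 0.19680000)
gyro term ω₀×Iω₀ = (0.0480, 0.1120, 0.0224)
I·α + gyro = (-0.1100, -0.0800, 0.1700)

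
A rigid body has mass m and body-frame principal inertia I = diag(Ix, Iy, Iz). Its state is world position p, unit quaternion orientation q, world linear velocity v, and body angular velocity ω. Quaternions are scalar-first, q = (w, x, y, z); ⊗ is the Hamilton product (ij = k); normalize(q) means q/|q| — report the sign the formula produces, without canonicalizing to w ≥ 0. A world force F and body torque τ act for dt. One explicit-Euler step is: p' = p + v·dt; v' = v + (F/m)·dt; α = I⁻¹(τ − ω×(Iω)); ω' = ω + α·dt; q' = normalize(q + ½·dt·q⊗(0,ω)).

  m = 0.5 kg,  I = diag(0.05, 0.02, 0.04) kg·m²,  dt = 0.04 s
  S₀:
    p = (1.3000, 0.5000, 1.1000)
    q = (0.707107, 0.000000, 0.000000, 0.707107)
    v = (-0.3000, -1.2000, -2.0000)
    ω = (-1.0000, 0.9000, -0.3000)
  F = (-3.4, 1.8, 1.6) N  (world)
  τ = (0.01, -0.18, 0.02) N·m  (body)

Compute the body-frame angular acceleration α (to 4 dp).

gyro term ω×Iω = (-0.0054, 0.0030, 0.0270)
angular accel α = (0.3080, -9.1500, -0.1750)

α = (0.3080, -9.1500, -0.1750)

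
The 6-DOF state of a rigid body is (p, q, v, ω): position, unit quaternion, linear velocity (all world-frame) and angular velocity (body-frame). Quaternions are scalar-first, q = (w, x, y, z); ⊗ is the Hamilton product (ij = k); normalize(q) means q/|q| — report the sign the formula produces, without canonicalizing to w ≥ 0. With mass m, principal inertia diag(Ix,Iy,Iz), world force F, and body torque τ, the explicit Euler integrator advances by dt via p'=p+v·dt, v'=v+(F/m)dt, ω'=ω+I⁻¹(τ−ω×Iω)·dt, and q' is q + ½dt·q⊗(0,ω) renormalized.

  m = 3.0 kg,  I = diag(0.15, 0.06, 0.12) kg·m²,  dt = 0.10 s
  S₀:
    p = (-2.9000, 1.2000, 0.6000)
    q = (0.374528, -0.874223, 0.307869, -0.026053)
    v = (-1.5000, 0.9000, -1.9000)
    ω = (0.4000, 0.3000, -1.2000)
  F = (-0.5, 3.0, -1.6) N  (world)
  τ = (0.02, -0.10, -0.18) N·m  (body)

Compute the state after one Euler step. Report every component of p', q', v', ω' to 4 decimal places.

gyro term ω×Iω = (-0.0216, -0.0144, -0.0108)
α = I⁻¹(τ − ω×Iω) = (0.2773, -1.4267, -1.4100)
new body rate ω' = (0.4277, 0.1573, -1.3410)
q⊗(0,ω) = (0.2260649, -0.2118157, -0.9471304, -0.8348481)
updated quaternion q' = (0.3850, -0.8830, 0.2600, -0.0677)
p + v·dt = (-3.0500, 1.2900, 0.4100)
v' = v + a·dt = (-1.5167, 1.0000, -1.9533)

p' = (-3.0500, 1.2900, 0.4100)
q' = (0.3850, -0.8830, 0.2600, -0.0677)
v' = (-1.5167, 1.0000, -1.9533)
ω' = (0.4277, 0.1573, -1.3410)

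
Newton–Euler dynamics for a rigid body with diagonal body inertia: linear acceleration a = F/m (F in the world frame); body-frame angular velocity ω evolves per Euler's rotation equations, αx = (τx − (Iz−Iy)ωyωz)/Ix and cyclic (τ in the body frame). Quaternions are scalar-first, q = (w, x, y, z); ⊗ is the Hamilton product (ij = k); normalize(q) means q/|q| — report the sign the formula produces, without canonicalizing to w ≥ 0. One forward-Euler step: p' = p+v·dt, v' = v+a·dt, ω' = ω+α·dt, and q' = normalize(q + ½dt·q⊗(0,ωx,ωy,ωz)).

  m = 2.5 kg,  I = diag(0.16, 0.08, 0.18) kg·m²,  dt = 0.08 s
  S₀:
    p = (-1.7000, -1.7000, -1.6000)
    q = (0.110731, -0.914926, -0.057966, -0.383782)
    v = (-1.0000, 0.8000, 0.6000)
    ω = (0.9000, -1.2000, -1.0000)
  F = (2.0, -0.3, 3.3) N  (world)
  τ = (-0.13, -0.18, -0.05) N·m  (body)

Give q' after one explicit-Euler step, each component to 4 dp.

q' = (0.1252, -0.9246, -0.1134, -0.3413)

Hamilton product q⊗(0,ω) = (0.3700922, -0.3029145, -1.3932070, 1.0393496)
updated quaternion q' = (0.1252, -0.9246, -0.1134, -0.3413)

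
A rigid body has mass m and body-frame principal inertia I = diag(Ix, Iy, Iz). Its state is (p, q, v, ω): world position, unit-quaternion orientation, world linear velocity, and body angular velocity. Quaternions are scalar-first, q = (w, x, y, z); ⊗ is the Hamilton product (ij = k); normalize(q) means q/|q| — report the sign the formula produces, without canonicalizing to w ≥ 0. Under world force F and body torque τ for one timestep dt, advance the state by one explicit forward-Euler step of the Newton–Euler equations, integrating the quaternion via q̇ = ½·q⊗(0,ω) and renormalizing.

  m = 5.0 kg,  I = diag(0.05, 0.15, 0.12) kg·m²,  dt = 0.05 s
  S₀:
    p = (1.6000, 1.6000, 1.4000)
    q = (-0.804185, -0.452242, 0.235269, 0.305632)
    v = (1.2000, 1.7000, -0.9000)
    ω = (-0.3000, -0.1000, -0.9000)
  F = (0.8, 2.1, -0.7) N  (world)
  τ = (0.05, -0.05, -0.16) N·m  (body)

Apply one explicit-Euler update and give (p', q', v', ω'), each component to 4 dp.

p' = (1.6600, 1.6850, 1.3550)
q' = (-0.7999, -0.4506, 0.2247, 0.3265)
v' = (1.2080, 1.7210, -0.9070)
ω' = (-0.2473, -0.1104, -0.9679)

precession coupling ω×(Iω) = (-0.0027, -0.0189, 0.0030)
α = I⁻¹(τ − ω×Iω) = (1.0540, -0.2073, -1.3583)
ω' = ω + α·dt = (-0.2473, -0.1104, -0.9679)
Hamilton product q⊗(0,ω) = (0.1629231, 0.0600766, -0.4182889, 0.8395714)
q' = normalize(q + ½dt·q⊗(0,ω)) = (-0.7999, -0.4506, 0.2247, 0.3265)
a = (0.1600, 0.4200, -0.1400)
p + v·dt = (1.6600, 1.6850, 1.3550)
v + (F/m)dt = (1.2080, 1.7210, -0.9070)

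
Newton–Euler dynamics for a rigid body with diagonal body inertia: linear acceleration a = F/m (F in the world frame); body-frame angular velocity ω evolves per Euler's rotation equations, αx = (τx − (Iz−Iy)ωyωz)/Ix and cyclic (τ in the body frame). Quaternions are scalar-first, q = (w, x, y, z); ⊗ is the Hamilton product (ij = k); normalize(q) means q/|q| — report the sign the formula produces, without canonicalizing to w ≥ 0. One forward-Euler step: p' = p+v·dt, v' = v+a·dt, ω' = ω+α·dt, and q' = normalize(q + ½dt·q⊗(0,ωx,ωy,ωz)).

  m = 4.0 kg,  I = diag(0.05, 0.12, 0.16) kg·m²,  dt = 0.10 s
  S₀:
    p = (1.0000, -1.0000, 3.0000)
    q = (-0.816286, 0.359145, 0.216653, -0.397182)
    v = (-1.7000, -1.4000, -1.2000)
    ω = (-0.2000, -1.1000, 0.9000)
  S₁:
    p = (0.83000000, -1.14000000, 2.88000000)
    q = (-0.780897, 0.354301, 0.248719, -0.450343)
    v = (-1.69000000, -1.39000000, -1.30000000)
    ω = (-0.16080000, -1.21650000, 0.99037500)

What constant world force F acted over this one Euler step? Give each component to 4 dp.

F = (0.4000, 0.4000, -4.0000)

v₁ − v₀ = (0.01000000, 0.01000000, -0.10000000)
applied force F = (0.4000, 0.4000, -4.0000)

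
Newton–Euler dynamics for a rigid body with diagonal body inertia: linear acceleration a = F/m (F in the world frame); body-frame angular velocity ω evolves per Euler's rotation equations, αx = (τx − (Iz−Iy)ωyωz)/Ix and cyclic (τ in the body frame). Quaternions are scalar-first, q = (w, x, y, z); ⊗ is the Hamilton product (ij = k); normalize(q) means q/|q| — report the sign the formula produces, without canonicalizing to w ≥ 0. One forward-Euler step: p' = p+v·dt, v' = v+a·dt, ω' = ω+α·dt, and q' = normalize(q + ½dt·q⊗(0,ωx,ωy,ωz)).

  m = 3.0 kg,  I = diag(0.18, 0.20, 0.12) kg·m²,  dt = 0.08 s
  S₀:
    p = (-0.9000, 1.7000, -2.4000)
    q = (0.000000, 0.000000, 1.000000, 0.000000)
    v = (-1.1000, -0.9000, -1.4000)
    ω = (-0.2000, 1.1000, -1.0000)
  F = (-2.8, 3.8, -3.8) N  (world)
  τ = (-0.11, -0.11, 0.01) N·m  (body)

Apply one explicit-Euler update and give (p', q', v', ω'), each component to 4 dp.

p' = (-0.9880, 1.6280, -2.5120)
q' = (-0.0439, -0.0399, 0.9982, 0.0080)
v' = (-1.1747, -0.7987, -1.5013)
ω' = (-0.2880, 1.0512, -0.9904)

new position p' = (-0.9880, 1.6280, -2.5120)
new velocity v' = (-1.1747, -0.7987, -1.5013)
(τ − ω×Iω)/I = (-1.1000, -0.6100, 0.1200)
ω + α·dt = (-0.2880, 1.0512, -0.9904)
2q̇ = q⊗(0,ω) = (-1.1000000, -1.0000000, 0.0000000, 0.2000000)
updated quaternion q' = (-0.0439, -0.0399, 0.9982, 0.0080)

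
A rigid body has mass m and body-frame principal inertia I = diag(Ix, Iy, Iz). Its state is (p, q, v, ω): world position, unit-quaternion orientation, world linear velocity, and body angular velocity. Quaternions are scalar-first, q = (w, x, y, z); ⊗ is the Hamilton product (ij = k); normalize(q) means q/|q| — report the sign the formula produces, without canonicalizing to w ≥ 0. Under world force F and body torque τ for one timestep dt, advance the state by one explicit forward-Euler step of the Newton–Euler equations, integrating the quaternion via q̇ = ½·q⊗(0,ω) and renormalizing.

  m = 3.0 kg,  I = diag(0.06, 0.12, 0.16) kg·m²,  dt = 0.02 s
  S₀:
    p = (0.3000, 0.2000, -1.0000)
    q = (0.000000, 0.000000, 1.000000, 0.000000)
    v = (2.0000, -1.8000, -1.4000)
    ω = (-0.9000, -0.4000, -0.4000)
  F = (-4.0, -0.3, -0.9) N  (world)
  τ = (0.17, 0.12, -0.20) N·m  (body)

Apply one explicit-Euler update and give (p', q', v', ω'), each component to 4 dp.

p' = (0.3400, 0.1640, -1.0280)
q' = (0.0040, -0.0040, 0.9999, 0.0090)
v' = (1.9733, -1.8020, -1.4060)
ω' = (-0.8455, -0.3740, -0.4277)

linear accel F/m = (-1.3333, -0.1000, -0.3000)
p' = p + v·dt = (0.3400, 0.1640, -1.0280)
new velocity v' = (1.9733, -1.8020, -1.4060)
precession coupling ω×(Iω) = (0.0064, -0.0360, 0.0216)
angular accel α = (2.7267, 1.3000, -1.3850)
new body rate ω' = (-0.8455, -0.3740, -0.4277)
q⊗(0,ω) = (0.4000000, -0.4000000, 0.0000000, 0.9000000)
updated quaternion q' = (0.0040, -0.0040, 0.9999, 0.0090)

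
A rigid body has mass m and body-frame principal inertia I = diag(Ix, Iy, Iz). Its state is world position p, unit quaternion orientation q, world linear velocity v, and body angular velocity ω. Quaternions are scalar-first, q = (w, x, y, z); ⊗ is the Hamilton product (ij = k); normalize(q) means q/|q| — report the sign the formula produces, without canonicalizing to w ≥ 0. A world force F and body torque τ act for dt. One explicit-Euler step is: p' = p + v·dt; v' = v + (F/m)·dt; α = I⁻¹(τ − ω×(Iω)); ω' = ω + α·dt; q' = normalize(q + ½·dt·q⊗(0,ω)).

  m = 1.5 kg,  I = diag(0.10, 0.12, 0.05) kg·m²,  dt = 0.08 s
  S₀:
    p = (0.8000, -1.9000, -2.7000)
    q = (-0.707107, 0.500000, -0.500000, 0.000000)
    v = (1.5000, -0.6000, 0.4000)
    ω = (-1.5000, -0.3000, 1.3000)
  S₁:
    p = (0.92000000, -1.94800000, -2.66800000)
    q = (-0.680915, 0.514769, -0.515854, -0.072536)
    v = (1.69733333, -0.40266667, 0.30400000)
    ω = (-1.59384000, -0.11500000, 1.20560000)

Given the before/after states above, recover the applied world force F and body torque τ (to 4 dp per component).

F = (3.7000, 3.7000, -1.8000)
τ = (-0.0900, 0.1800, -0.0500)

rate change Δω = (-0.09384000, 0.18500000, -0.09440000)
precession coupling = (0.0273, -0.0975, 0.0090)
τ = I·(Δω/dt) + ω₀×(Iω₀) = (-0.0900, 0.1800, -0.0500)
velocity change Δv = (0.19733333, 0.19733333, -0.09600000)
F = m·Δv/dt = (3.7000, 3.7000, -1.8000)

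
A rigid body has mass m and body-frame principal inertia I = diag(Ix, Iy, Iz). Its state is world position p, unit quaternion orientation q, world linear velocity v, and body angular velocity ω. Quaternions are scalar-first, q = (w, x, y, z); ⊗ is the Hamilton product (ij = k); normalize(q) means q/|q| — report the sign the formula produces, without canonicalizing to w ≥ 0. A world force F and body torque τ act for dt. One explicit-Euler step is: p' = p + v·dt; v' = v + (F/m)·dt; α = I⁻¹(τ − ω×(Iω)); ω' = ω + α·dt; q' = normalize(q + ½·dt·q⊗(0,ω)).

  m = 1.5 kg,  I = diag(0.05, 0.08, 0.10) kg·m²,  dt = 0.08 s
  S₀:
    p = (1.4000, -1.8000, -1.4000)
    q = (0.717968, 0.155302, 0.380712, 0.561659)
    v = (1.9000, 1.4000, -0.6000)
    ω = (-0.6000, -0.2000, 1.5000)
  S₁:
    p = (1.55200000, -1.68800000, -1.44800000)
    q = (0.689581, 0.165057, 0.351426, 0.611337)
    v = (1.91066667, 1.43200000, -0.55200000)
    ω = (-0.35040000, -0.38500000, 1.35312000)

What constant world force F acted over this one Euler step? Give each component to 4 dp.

F = (0.2000, 0.6000, 0.9000)

Δv = v₁−v₀ = (0.01066667, 0.03200000, 0.04800000)
m·(v₁−v₀)/dt = (0.2000, 0.6000, 0.9000)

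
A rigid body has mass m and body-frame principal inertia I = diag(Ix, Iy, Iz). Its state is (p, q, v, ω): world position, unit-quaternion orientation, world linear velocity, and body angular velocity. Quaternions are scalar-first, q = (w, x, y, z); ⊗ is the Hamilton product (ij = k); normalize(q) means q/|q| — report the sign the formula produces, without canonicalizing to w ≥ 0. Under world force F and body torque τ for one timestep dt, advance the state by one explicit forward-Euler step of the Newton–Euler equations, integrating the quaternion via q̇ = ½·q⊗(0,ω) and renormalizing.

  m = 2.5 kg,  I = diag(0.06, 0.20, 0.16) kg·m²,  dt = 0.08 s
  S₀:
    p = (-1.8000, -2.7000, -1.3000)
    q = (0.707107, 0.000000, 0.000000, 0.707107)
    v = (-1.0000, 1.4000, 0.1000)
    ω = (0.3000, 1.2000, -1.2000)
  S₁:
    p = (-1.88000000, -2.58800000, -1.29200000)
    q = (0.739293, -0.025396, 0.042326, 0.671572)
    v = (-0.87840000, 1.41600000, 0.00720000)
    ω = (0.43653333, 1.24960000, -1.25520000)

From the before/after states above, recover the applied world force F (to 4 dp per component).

F = (3.8000, 0.5000, -2.9000)

v₁ − v₀ = (0.12160000, 0.01600000, -0.09280000)
F = m·Δv/dt = (3.8000, 0.5000, -2.9000)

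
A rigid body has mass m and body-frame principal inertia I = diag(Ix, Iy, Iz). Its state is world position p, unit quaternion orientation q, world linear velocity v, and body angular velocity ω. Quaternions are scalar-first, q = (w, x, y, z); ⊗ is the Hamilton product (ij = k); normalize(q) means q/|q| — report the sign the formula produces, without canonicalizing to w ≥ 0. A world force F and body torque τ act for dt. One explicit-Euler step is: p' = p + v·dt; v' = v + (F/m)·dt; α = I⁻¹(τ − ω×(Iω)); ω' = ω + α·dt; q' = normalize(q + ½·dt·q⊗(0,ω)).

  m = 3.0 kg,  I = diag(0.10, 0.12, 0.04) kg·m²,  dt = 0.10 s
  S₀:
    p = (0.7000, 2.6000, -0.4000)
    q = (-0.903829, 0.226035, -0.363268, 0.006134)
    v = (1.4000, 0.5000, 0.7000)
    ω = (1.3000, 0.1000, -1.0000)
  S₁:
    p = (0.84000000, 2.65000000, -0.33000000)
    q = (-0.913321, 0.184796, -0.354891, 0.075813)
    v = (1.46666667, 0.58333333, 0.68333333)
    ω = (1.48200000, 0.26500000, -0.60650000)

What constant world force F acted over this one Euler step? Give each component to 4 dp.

Δv = v₁−v₀ = (0.06666667, 0.08333333, -0.01666667)
F = m·Δv/dt = (2.0000, 2.5000, -0.5000)

F = (2.0000, 2.5000, -0.5000)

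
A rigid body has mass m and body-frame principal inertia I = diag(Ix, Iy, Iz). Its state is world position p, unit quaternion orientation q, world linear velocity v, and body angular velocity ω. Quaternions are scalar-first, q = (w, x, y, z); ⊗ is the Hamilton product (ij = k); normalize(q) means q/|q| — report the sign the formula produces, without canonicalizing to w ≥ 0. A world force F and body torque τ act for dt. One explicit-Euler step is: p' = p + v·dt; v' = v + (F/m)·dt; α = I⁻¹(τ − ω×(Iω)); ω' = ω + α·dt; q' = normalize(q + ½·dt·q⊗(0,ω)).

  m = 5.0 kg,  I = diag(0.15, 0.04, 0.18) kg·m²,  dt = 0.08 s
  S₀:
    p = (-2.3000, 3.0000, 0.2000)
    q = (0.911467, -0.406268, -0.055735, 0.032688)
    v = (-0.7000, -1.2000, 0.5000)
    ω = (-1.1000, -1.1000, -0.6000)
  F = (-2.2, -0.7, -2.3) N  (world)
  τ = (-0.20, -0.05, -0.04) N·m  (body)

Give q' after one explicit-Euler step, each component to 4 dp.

2q̇ = q⊗(0,ω) = (-0.4885905, -0.9332159, -1.2823313, -0.1612939)
q + ½dt·q⊗(0,ω), renormalized = (0.8899, -0.4426, -0.1068, 0.0262)

q' = (0.8899, -0.4426, -0.1068, 0.0262)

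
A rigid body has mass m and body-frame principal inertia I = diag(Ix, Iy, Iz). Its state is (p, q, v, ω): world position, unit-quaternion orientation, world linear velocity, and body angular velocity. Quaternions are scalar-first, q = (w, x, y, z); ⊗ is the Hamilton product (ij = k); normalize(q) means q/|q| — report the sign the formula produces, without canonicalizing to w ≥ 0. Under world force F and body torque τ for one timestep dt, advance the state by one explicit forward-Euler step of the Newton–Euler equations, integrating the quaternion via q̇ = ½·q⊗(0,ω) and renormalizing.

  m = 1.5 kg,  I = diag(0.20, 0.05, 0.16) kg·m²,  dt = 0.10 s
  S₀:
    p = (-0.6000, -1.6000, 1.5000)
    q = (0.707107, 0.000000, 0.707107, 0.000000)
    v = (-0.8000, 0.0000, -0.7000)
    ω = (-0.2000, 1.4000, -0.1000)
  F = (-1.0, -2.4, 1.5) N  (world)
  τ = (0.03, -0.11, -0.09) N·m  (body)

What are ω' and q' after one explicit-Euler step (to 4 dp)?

ω×(Iω) gyroscopic = (-0.0154, 0.0008, 0.0420)
α = I⁻¹(τ − ω×Iω) = (0.2270, -2.2160, -0.8250)
ω + α·dt = (-0.1773, 1.1784, -0.1825)
2q̇ = q⊗(0,ω) = (-0.9899498, -0.2121321, 0.9899498, 0.0707107)
q + ½dt·q⊗(0,ω), renormalized = (0.6560, -0.0106, 0.7547, 0.0035)

ω' = (-0.1773, 1.1784, -0.1825)
q' = (0.6560, -0.0106, 0.7547, 0.0035)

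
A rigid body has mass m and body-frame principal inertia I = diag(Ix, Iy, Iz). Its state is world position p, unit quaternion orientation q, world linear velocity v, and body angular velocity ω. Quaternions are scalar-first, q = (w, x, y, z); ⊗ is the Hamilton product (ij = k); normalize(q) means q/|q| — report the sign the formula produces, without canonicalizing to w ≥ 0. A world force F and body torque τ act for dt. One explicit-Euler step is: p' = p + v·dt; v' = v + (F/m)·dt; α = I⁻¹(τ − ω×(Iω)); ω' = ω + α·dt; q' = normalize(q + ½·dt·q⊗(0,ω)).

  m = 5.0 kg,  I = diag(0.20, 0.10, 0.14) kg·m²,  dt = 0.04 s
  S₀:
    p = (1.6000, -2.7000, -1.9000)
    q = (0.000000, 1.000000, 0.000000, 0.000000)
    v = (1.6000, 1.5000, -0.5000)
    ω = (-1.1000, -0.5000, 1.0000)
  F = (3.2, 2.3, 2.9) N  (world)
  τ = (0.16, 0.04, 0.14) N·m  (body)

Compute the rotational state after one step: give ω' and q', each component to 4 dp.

precession coupling ω×(Iω) = (-0.0200, -0.0660, -0.0550)
α = I⁻¹(τ − ω×Iω) = (0.9000, 1.0600, 1.3929)
ω' = ω + α·dt = (-1.0640, -0.4576, 1.0557)
q⊗(0,ω) = (1.1000000, 0.0000000, -1.0000000, -0.5000000)
q + ½dt·q⊗(0,ω), renormalized = (0.0220, 0.9995, -0.0200, -0.0100)

ω' = (-1.0640, -0.4576, 1.0557)
q' = (0.0220, 0.9995, -0.0200, -0.0100)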